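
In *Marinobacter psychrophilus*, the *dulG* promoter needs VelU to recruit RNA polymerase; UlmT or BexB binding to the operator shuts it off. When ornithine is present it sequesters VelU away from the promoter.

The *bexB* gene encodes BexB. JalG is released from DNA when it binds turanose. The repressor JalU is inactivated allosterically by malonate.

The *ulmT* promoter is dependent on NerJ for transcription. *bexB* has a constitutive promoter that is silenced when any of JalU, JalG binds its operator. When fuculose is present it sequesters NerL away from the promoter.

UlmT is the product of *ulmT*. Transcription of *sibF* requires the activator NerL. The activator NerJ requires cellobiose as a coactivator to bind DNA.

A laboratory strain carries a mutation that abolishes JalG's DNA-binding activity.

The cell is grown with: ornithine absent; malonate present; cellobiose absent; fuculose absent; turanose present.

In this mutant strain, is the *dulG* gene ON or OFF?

Cellobiose is absent, so NerJ is inactive.
Required activator NerJ is absent, so *ulmT* is not transcribed.
So UlmT is not produced.
Ornithine is absent, so VelU is active.
Malonate is present, so JalU is inactive.
JalG is non-functional in this strain, so it has no effect.
With no repressor bound, *bexB* is transcribed.
So BexB is produced and active.
With repressor BexB bound, *dulG* is not transcribed.

OFF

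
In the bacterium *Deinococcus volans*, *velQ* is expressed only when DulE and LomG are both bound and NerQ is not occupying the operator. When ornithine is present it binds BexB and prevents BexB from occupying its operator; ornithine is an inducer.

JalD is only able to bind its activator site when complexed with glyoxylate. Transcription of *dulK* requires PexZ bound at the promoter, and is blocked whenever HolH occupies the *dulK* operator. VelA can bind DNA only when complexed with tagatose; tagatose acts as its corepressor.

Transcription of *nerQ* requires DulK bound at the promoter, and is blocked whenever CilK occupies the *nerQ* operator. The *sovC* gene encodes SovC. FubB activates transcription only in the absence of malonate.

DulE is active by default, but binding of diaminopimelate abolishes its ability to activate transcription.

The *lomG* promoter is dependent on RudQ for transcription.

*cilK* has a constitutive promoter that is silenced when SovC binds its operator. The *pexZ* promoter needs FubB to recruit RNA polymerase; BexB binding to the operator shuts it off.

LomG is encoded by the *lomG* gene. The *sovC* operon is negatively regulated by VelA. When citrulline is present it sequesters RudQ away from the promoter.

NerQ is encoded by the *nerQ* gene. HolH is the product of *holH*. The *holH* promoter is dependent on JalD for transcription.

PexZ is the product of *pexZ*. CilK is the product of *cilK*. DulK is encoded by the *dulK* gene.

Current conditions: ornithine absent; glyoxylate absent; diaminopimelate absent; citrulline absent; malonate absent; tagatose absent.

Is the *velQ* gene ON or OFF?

ON

Diaminopimelate is absent, so DulE is active.
Tagatose is absent, so VelA is inactive.
With no repressor bound, *sovC* is transcribed.
So SovC is produced and active.
With repressor SovC bound, *cilK* is not transcribed.
So CilK is not produced.
Ornithine is absent, so BexB is active.
Malonate is absent, so FubB is active.
With repressor BexB bound, *pexZ* is not transcribed.
So PexZ is not produced.
Glyoxylate is absent, so JalD is inactive.
Required activator JalD is absent, so *holH* is not transcribed.
So HolH is not produced.
Required activator PexZ is absent, so *dulK* is not transcribed.
So DulK is not produced.
Required activator DulK is absent, so *nerQ* is not transcribed.
So NerQ is not produced.
Citrulline is absent, so RudQ is active.
No repressor is bound and RudQ is active, so *lomG* is transcribed.
So LomG is produced and active.
No repressor is bound and DulE and LomG are active, so *velQ* is transcribed.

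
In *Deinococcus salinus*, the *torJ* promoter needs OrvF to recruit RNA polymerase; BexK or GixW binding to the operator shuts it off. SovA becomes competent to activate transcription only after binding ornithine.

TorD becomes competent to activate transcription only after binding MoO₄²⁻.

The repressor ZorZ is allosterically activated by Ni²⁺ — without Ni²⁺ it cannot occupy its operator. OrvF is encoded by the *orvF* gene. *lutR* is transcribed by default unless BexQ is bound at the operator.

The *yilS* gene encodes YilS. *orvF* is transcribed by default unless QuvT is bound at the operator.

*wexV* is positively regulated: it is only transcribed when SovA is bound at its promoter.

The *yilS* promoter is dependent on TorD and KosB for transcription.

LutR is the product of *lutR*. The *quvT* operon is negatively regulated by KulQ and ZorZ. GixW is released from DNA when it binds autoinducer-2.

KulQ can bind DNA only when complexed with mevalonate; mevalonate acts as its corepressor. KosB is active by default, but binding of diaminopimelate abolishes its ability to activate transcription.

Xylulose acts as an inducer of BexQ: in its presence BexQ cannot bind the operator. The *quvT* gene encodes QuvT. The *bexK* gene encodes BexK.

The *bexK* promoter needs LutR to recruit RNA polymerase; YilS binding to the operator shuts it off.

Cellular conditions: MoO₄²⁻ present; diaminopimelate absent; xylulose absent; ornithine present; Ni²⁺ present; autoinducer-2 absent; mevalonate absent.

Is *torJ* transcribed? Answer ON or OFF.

OFF

Mevalonate is absent, so KulQ is inactive.
Ni²⁺ is present, so ZorZ is active.
With repressor ZorZ bound, *quvT* is not transcribed.
So QuvT is not produced.
With no repressor bound, *orvF* is transcribed.
So OrvF is produced and active.
MoO₄²⁻ is present, so TorD is active.
Diaminopimelate is absent, so KosB is active.
No repressor is bound and TorD and KosB are active, so *yilS* is transcribed.
So YilS is produced and active.
Xylulose is absent, so BexQ is active.
With repressor BexQ bound, *lutR* is not transcribed.
So LutR is not produced.
With repressor YilS bound, *bexK* is not transcribed.
So BexK is not produced.
Autoinducer-2 is absent, so GixW is active.
With repressor GixW bound, *torJ* is not transcribed.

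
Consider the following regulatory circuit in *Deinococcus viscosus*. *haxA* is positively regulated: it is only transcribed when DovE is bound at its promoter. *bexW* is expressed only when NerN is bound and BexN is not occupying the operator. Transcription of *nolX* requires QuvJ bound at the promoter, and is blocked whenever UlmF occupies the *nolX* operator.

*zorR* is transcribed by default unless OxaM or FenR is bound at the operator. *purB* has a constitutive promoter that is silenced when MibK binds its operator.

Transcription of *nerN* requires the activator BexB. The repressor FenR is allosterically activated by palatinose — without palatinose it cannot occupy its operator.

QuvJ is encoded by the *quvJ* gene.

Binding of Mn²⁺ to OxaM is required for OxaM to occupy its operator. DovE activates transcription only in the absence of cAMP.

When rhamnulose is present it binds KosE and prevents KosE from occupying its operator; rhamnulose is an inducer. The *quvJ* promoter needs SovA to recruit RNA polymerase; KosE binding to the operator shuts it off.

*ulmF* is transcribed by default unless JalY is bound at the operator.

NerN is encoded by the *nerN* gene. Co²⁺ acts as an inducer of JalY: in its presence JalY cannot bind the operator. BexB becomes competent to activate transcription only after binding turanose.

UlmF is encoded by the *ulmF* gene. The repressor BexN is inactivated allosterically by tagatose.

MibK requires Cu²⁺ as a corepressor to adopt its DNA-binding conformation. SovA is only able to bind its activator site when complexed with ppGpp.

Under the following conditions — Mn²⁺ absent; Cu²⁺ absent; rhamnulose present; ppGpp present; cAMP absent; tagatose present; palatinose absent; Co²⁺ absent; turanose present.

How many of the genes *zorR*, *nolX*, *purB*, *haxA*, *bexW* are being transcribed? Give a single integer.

5

Mn²⁺ is absent, so OxaM is inactive.
Palatinose is absent, so FenR is inactive.
With no repressor bound, *zorR* is transcribed.
→ *zorR* is ON.
Co²⁺ is absent, so JalY is active.
With repressor JalY bound, *ulmF* is not transcribed.
So UlmF is not produced.
Rhamnulose is present, so KosE is inactive.
ppGpp is present, so SovA is active.
No repressor is bound and SovA is active, so *quvJ* is transcribed.
So QuvJ is produced and active.
No repressor is bound and QuvJ is active, so *nolX* is transcribed.
→ *nolX* is ON.
Cu²⁺ is absent, so MibK is inactive.
With no repressor bound, *purB* is transcribed.
→ *purB* is ON.
cAMP is absent, so DovE is active.
No repressor is bound and DovE is active, so *haxA* is transcribed.
→ *haxA* is ON.
Tagatose is present, so BexN is inactive.
Turanose is present, so BexB is active.
No repressor is bound and BexB is active, so *nerN* is transcribed.
So NerN is produced and active.
No repressor is bound and NerN is active, so *bexW* is transcribed.
→ *bexW* is ON.
5 of the 5 genes are transcribed.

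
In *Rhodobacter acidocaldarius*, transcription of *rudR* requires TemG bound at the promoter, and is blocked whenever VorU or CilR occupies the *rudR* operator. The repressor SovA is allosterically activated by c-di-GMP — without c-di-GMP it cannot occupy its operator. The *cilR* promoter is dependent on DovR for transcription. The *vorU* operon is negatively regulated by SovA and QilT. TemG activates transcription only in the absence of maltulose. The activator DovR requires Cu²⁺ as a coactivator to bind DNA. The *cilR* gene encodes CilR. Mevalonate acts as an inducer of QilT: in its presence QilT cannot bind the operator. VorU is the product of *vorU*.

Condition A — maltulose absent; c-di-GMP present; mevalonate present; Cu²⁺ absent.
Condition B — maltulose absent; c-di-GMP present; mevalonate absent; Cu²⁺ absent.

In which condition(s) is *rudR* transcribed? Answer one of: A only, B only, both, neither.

Condition A:
Maltulose is absent, so TemG is active.
c-di-GMP is present, so SovA is active.
Mevalonate is present, so QilT is inactive.
With repressor SovA bound, *vorU* is not transcribed.
So VorU is not produced.
Cu²⁺ is absent, so DovR is inactive.
Required activator DovR is absent, so *cilR* is not transcribed.
So CilR is not produced.
No repressor is bound and TemG is active, so *rudR* is transcribed.
→ *rudR* is ON in A.
Condition B:
Maltulose is absent, so TemG is active.
c-di-GMP is present, so SovA is active.
Mevalonate is absent, so QilT is active.
With repressor SovA bound, *vorU* is not transcribed.
So VorU is not produced.
Cu²⁺ is absent, so DovR is inactive.
Required activator DovR is absent, so *cilR* is not transcribed.
So CilR is not produced.
No repressor is bound and TemG is active, so *rudR* is transcribed.
→ *rudR* is ON in B.

both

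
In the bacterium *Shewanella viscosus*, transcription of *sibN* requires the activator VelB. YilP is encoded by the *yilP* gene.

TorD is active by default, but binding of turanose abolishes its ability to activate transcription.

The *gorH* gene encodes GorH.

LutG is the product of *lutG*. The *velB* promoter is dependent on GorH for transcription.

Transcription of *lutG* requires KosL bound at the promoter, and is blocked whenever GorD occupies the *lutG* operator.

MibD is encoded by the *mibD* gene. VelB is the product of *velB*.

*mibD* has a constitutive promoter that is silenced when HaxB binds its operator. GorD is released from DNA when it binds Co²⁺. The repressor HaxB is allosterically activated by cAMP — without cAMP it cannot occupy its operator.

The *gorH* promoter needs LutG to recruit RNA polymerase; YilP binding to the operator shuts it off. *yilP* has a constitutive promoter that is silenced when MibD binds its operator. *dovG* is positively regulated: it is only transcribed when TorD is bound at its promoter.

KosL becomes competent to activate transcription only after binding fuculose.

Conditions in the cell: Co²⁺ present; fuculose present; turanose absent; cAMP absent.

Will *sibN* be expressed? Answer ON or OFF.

cAMP is absent, so HaxB is inactive.
With no repressor bound, *mibD* is transcribed.
So MibD is produced and active.
With repressor MibD bound, *yilP* is not transcribed.
So YilP is not produced.
Co²⁺ is present, so GorD is inactive.
Fuculose is present, so KosL is active.
No repressor is bound and KosL is active, so *lutG* is transcribed.
So LutG is produced and active.
No repressor is bound and LutG is active, so *gorH* is transcribed.
So GorH is produced and active.
No repressor is bound and GorH is active, so *velB* is transcribed.
So VelB is produced and active.
No repressor is bound and VelB is active, so *sibN* is transcribed.

ON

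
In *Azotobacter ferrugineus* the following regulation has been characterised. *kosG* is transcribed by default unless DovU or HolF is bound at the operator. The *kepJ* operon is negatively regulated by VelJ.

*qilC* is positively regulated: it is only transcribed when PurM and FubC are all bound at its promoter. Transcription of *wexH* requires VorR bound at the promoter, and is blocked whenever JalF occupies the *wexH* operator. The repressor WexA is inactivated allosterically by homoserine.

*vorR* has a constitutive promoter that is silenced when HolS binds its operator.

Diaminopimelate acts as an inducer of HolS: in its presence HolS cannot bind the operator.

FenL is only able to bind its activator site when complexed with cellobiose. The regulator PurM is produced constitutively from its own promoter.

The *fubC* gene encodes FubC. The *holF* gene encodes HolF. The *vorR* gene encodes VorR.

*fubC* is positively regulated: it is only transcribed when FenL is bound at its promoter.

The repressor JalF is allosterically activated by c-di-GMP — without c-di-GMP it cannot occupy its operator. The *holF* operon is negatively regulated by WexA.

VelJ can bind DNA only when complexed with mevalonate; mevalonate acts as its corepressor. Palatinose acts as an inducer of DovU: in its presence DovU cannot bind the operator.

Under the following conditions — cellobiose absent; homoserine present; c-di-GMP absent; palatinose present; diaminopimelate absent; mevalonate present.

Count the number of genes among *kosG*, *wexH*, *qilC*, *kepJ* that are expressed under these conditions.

0

Palatinose is present, so DovU is inactive.
Homoserine is present, so WexA is inactive.
With no repressor bound, *holF* is transcribed.
So HolF is produced and active.
With repressor HolF bound, *kosG* is not transcribed.
→ *kosG* is OFF.
Diaminopimelate is absent, so HolS is active.
With repressor HolS bound, *vorR* is not transcribed.
So VorR is not produced.
c-di-GMP is absent, so JalF is inactive.
Required activator VorR is absent, so *wexH* is not transcribed.
→ *wexH* is OFF.
PurM is produced constitutively and is active.
Cellobiose is absent, so FenL is inactive.
Required activator FenL is absent, so *fubC* is not transcribed.
So FubC is not produced.
Required activator FubC is absent, so *qilC* is not transcribed.
→ *qilC* is OFF.
Mevalonate is present, so VelJ is active.
With repressor VelJ bound, *kepJ* is not transcribed.
→ *kepJ* is OFF.
0 of the 4 genes are transcribed.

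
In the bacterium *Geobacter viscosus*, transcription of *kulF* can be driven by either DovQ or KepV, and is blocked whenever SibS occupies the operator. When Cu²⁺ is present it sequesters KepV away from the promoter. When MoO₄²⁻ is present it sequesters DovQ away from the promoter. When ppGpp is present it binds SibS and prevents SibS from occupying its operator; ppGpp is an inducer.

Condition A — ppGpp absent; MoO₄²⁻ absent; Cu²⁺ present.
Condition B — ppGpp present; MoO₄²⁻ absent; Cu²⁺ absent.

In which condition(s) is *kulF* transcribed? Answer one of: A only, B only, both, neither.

Condition A:
ppGpp is absent, so SibS is active.
MoO₄²⁻ is absent, so DovQ is active.
Cu²⁺ is present, so KepV is inactive.
With repressor SibS bound, *kulF* is not transcribed.
→ *kulF* is OFF in A.
Condition B:
ppGpp is present, so SibS is inactive.
MoO₄²⁻ is absent, so DovQ is active.
Cu²⁺ is absent, so KepV is active.
Activator DovQ is present, so *kulF* is transcribed.
→ *kulF* is ON in B.

B only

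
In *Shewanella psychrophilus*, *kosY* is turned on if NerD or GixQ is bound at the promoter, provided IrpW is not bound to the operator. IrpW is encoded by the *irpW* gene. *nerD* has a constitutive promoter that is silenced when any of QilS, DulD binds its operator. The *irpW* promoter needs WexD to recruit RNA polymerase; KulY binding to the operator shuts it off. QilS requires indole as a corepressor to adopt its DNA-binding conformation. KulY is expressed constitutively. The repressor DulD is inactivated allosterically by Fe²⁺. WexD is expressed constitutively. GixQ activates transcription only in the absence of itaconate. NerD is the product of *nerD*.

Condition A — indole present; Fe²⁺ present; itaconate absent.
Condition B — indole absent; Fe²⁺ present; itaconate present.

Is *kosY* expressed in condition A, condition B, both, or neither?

both

Condition A:
Indole is present, so QilS is active.
Fe²⁺ is present, so DulD is inactive.
With repressor QilS bound, *nerD* is not transcribed.
So NerD is not produced.
Itaconate is absent, so GixQ is active.
KulY is produced constitutively and is active.
WexD is produced constitutively and is active.
With repressor KulY bound, *irpW* is not transcribed.
So IrpW is not produced.
Activator GixQ is present, so *kosY* is transcribed.
→ *kosY* is ON in A.
Condition B:
Indole is absent, so QilS is inactive.
Fe²⁺ is present, so DulD is inactive.
With no repressor bound, *nerD* is transcribed.
So NerD is produced and active.
Itaconate is present, so GixQ is inactive.
KulY is produced constitutively and is active.
WexD is produced constitutively and is active.
With repressor KulY bound, *irpW* is not transcribed.
So IrpW is not produced.
Activator NerD is present, so *kosY* is transcribed.
→ *kosY* is ON in B.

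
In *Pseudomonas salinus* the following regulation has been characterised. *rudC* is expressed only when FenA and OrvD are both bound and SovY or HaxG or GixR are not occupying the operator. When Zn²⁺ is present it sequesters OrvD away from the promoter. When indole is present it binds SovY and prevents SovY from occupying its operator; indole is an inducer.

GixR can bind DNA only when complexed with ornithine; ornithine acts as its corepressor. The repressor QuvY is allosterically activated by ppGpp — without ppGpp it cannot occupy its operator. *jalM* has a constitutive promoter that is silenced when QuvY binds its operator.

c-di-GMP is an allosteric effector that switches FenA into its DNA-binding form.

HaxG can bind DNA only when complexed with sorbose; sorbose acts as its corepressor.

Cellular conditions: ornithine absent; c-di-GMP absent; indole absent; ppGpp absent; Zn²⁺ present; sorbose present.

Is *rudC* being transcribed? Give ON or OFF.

OFF

Indole is absent, so SovY is active.
c-di-GMP is absent, so FenA is inactive.
Sorbose is present, so HaxG is active.
Ornithine is absent, so GixR is inactive.
Zn²⁺ is present, so OrvD is inactive.
With repressor SovY bound, *rudC* is not transcribed.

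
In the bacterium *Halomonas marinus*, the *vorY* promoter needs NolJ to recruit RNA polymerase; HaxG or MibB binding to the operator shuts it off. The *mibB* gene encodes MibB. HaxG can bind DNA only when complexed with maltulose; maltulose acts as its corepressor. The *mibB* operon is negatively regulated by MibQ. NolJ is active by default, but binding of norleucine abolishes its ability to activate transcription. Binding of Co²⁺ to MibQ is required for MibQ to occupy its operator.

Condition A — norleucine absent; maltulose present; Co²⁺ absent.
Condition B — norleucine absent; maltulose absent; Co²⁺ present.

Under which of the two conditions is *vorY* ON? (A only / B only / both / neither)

B only

Condition A:
Norleucine is absent, so NolJ is active.
Maltulose is present, so HaxG is active.
Co²⁺ is absent, so MibQ is inactive.
With no repressor bound, *mibB* is transcribed.
So MibB is produced and active.
With repressor HaxG bound, *vorY* is not transcribed.
→ *vorY* is OFF in A.
Condition B:
Norleucine is absent, so NolJ is active.
Maltulose is absent, so HaxG is inactive.
Co²⁺ is present, so MibQ is active.
With repressor MibQ bound, *mibB* is not transcribed.
So MibB is not produced.
No repressor is bound and NolJ is active, so *vorY* is transcribed.
→ *vorY* is ON in B.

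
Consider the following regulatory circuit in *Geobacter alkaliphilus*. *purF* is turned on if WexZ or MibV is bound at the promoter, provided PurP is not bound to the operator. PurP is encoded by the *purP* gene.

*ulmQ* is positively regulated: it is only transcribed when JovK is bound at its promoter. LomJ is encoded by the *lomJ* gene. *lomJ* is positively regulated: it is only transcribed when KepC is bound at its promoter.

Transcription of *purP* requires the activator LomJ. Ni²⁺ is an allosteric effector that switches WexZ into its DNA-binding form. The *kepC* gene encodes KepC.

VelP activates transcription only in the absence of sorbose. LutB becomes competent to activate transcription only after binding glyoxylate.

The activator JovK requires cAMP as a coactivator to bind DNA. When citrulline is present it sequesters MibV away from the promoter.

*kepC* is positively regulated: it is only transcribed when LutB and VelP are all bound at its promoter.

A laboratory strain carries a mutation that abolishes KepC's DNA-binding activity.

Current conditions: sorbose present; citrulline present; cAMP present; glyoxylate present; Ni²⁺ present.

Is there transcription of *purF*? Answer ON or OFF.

Ni²⁺ is present, so WexZ is active.
Citrulline is present, so MibV is inactive.
KepC is non-functional in this strain, so it has no effect.
Required activator KepC is absent, so *lomJ* is not transcribed.
So LomJ is not produced.
Required activator LomJ is absent, so *purP* is not transcribed.
So PurP is not produced.
Activator WexZ is present, so *purF* is transcribed.

ON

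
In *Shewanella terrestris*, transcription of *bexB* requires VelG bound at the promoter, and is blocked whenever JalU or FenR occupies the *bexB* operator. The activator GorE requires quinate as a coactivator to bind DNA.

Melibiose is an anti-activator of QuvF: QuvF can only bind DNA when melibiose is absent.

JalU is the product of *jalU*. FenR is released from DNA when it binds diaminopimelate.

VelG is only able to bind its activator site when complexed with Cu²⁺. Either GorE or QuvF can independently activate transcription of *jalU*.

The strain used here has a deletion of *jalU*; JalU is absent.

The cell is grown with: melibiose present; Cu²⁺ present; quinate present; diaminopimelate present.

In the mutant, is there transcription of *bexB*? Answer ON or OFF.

ON

JalU is non-functional in this strain, so it has no effect.
Cu²⁺ is present, so VelG is active.
Diaminopimelate is present, so FenR is inactive.
No repressor is bound and VelG is active, so *bexB* is transcribed.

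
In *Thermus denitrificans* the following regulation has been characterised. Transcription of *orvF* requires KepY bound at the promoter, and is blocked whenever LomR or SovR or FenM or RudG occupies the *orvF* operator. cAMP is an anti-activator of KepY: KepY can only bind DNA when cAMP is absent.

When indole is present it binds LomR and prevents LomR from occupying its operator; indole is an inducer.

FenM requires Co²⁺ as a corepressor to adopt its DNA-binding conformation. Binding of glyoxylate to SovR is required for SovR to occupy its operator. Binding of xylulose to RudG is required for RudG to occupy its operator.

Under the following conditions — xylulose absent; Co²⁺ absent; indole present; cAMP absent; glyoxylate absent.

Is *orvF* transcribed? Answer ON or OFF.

ON

Indole is present, so LomR is inactive.
cAMP is absent, so KepY is active.
Glyoxylate is absent, so SovR is inactive.
Co²⁺ is absent, so FenM is inactive.
Xylulose is absent, so RudG is inactive.
No repressor is bound and KepY is active, so *orvF* is transcribed.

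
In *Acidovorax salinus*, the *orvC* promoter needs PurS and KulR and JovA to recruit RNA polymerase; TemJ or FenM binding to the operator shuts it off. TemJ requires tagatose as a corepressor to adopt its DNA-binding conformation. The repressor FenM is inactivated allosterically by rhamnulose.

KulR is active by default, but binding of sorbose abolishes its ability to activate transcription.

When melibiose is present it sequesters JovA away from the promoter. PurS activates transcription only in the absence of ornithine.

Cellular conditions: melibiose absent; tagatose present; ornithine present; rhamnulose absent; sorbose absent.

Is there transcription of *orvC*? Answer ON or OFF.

OFF

Tagatose is present, so TemJ is active.
Rhamnulose is absent, so FenM is active.
Ornithine is present, so PurS is inactive.
Sorbose is absent, so KulR is active.
Melibiose is absent, so JovA is active.
With repressor TemJ bound, *orvC* is not transcribed.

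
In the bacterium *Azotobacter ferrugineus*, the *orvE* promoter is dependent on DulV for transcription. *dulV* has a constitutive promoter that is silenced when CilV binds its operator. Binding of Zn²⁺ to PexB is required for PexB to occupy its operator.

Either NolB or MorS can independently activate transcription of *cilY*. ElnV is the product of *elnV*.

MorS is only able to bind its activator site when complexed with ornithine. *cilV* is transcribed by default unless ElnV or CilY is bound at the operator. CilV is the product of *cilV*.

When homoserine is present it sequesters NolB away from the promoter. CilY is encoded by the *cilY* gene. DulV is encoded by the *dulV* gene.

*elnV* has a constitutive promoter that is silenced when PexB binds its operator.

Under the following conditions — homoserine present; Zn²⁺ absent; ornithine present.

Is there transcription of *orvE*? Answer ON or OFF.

ON

Zn²⁺ is absent, so PexB is inactive.
With no repressor bound, *elnV* is transcribed.
So ElnV is produced and active.
Homoserine is present, so NolB is inactive.
Ornithine is present, so MorS is active.
Activator MorS is present, so *cilY* is transcribed.
So CilY is produced and active.
With repressor ElnV bound, *cilV* is not transcribed.
So CilV is not produced.
With no repressor bound, *dulV* is transcribed.
So DulV is produced and active.
No repressor is bound and DulV is active, so *orvE* is transcribed.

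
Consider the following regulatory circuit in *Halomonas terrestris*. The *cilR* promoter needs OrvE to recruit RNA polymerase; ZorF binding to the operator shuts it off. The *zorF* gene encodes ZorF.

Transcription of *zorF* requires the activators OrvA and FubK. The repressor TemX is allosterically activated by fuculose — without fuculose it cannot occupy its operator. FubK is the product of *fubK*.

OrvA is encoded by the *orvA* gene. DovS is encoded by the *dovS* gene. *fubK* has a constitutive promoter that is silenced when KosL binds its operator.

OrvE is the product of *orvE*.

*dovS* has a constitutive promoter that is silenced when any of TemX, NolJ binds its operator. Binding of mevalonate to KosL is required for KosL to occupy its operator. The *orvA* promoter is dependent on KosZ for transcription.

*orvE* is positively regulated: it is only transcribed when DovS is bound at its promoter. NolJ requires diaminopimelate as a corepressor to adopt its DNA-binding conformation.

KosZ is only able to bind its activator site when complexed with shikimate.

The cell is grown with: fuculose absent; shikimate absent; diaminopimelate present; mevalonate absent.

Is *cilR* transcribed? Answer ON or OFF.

OFF

Shikimate is absent, so KosZ is inactive.
Required activator KosZ is absent, so *orvA* is not transcribed.
So OrvA is not produced.
Mevalonate is absent, so KosL is inactive.
With no repressor bound, *fubK* is transcribed.
So FubK is produced and active.
Required activator OrvA is absent, so *zorF* is not transcribed.
So ZorF is not produced.
Fuculose is absent, so TemX is inactive.
Diaminopimelate is present, so NolJ is active.
With repressor NolJ bound, *dovS* is not transcribed.
So DovS is not produced.
Required activator DovS is absent, so *orvE* is not transcribed.
So OrvE is not produced.
Required activator OrvE is absent, so *cilR* is not transcribed.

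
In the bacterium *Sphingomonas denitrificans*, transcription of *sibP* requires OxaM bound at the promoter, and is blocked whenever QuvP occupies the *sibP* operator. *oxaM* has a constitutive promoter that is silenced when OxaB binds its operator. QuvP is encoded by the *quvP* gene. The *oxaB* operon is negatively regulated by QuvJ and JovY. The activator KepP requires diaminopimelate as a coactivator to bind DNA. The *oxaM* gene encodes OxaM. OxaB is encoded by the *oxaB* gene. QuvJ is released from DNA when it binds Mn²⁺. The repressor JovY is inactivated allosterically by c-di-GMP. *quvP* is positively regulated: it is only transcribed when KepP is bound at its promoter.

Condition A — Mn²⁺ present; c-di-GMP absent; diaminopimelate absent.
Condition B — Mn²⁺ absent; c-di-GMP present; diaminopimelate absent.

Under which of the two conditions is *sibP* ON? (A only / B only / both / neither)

Condition A:
Mn²⁺ is present, so QuvJ is inactive.
c-di-GMP is absent, so JovY is active.
With repressor JovY bound, *oxaB* is not transcribed.
So OxaB is not produced.
With no repressor bound, *oxaM* is transcribed.
So OxaM is produced and active.
Diaminopimelate is absent, so KepP is inactive.
Required activator KepP is absent, so *quvP* is not transcribed.
So QuvP is not produced.
No repressor is bound and OxaM is active, so *sibP* is transcribed.
→ *sibP* is ON in A.
Condition B:
Mn²⁺ is absent, so QuvJ is active.
c-di-GMP is present, so JovY is inactive.
With repressor QuvJ bound, *oxaB* is not transcribed.
So OxaB is not produced.
With no repressor bound, *oxaM* is transcribed.
So OxaM is produced and active.
Diaminopimelate is absent, so KepP is inactive.
Required activator KepP is absent, so *quvP* is not transcribed.
So QuvP is not produced.
No repressor is bound and OxaM is active, so *sibP* is transcribed.
→ *sibP* is ON in B.

both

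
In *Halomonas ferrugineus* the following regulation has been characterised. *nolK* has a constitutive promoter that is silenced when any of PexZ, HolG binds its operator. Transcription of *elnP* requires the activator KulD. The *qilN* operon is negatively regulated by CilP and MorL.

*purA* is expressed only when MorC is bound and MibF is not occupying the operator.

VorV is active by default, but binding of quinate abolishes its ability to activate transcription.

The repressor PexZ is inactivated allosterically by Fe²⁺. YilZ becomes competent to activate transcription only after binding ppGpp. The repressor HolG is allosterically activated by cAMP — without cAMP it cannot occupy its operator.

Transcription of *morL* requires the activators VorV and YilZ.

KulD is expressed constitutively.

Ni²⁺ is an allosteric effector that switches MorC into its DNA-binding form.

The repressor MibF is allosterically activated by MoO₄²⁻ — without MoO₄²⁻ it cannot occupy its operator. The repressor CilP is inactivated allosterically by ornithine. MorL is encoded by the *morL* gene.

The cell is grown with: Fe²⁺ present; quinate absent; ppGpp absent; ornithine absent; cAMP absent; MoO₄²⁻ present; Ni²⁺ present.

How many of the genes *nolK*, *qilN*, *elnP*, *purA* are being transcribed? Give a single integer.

2

Fe²⁺ is present, so PexZ is inactive.
cAMP is absent, so HolG is inactive.
With no repressor bound, *nolK* is transcribed.
→ *nolK* is ON.
Ornithine is absent, so CilP is active.
Quinate is absent, so VorV is active.
ppGpp is absent, so YilZ is inactive.
Required activator YilZ is absent, so *morL* is not transcribed.
So MorL is not produced.
With repressor CilP bound, *qilN* is not transcribed.
→ *qilN* is OFF.
KulD is produced constitutively and is active.
No repressor is bound and KulD is active, so *elnP* is transcribed.
→ *elnP* is ON.
MoO₄²⁻ is present, so MibF is active.
Ni²⁺ is present, so MorC is active.
With repressor MibF bound, *purA* is not transcribed.
→ *purA* is OFF.
2 of the 4 genes are transcribed.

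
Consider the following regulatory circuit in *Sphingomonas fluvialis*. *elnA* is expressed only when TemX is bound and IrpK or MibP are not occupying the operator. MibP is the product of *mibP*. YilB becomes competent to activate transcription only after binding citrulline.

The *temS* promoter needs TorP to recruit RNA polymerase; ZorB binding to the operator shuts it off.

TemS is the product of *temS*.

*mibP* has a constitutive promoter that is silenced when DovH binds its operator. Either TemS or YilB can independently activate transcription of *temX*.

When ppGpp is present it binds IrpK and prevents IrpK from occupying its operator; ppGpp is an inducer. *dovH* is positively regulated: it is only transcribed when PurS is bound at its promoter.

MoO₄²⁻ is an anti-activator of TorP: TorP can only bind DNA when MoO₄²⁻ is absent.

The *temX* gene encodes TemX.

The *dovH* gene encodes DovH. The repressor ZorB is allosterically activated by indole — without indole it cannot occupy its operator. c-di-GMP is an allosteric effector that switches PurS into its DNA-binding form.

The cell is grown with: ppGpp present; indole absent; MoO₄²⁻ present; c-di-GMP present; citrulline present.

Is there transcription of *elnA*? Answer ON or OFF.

ppGpp is present, so IrpK is inactive.
c-di-GMP is present, so PurS is active.
No repressor is bound and PurS is active, so *dovH* is transcribed.
So DovH is produced and active.
With repressor DovH bound, *mibP* is not transcribed.
So MibP is not produced.
MoO₄²⁻ is present, so TorP is inactive.
Indole is absent, so ZorB is inactive.
Required activator TorP is absent, so *temS* is not transcribed.
So TemS is not produced.
Citrulline is present, so YilB is active.
Activator YilB is present, so *temX* is transcribed.
So TemX is produced and active.
No repressor is bound and TemX is active, so *elnA* is transcribed.

ON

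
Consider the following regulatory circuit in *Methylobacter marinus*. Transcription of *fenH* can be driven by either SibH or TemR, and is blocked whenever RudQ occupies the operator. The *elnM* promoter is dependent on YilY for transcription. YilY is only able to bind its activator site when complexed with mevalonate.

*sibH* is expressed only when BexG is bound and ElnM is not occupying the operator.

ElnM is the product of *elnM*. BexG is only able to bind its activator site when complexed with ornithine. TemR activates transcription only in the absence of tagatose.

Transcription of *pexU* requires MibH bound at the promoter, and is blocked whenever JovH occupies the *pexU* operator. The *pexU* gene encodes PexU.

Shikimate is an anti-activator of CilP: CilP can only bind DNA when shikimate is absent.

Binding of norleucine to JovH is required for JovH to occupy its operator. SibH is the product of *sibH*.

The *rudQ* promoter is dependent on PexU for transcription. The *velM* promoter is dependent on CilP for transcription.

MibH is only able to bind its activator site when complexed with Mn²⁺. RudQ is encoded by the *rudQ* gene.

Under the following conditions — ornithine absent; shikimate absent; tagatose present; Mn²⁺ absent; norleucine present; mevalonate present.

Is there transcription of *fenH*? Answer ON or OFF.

Mevalonate is present, so YilY is active.
No repressor is bound and YilY is active, so *elnM* is transcribed.
So ElnM is produced and active.
Ornithine is absent, so BexG is inactive.
With repressor ElnM bound, *sibH* is not transcribed.
So SibH is not produced.
Tagatose is present, so TemR is inactive.
Mn²⁺ is absent, so MibH is inactive.
Norleucine is present, so JovH is active.
With repressor JovH bound, *pexU* is not transcribed.
So PexU is not produced.
Required activator PexU is absent, so *rudQ* is not transcribed.
So RudQ is not produced.
No activator is available at the *fenH* promoter, so *fenH* is not transcribed.

OFF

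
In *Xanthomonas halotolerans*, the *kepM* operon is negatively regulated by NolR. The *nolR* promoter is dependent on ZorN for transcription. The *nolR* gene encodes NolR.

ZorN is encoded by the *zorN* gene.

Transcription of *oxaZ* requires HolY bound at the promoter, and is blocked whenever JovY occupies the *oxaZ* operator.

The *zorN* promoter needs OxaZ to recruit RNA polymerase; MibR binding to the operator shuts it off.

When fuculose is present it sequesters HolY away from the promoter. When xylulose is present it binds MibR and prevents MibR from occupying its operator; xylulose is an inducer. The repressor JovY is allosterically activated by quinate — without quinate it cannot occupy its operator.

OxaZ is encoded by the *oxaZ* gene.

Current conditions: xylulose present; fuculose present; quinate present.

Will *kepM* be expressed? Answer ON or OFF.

Fuculose is present, so HolY is inactive.
Quinate is present, so JovY is active.
With repressor JovY bound, *oxaZ* is not transcribed.
So OxaZ is not produced.
Xylulose is present, so MibR is inactive.
Required activator OxaZ is absent, so *zorN* is not transcribed.
So ZorN is not produced.
Required activator ZorN is absent, so *nolR* is not transcribed.
So NolR is not produced.
With no repressor bound, *kepM* is transcribed.

ON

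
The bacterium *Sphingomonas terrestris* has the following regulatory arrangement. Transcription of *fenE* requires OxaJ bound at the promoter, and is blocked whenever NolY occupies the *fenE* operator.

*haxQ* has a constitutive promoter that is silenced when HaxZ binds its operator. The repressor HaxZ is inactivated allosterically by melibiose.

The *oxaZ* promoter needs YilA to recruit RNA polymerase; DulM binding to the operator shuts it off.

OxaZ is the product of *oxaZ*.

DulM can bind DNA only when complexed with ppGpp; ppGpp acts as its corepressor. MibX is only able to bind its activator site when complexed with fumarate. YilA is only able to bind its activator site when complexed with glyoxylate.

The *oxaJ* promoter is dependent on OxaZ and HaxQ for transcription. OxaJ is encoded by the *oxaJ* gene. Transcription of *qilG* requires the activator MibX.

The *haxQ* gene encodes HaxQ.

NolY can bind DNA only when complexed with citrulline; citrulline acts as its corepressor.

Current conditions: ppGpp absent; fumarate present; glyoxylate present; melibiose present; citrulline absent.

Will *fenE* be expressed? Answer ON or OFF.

ON

Citrulline is absent, so NolY is inactive.
ppGpp is absent, so DulM is inactive.
Glyoxylate is present, so YilA is active.
No repressor is bound and YilA is active, so *oxaZ* is transcribed.
So OxaZ is produced and active.
Melibiose is present, so HaxZ is inactive.
With no repressor bound, *haxQ* is transcribed.
So HaxQ is produced and active.
No repressor is bound and OxaZ and HaxQ are active, so *oxaJ* is transcribed.
So OxaJ is produced and active.
No repressor is bound and OxaJ is active, so *fenE* is transcribed.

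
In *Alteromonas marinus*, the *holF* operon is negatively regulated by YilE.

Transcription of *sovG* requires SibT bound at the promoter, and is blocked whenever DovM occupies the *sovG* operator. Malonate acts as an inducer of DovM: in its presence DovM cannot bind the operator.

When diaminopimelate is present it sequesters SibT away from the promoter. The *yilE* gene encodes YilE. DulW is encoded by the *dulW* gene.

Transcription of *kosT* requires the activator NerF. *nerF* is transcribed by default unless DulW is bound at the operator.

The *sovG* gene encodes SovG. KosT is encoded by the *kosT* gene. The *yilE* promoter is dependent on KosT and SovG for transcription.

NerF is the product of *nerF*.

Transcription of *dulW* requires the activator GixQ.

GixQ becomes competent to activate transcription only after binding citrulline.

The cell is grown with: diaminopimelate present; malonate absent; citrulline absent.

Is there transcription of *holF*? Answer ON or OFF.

Citrulline is absent, so GixQ is inactive.
Required activator GixQ is absent, so *dulW* is not transcribed.
So DulW is not produced.
With no repressor bound, *nerF* is transcribed.
So NerF is produced and active.
No repressor is bound and NerF is active, so *kosT* is transcribed.
So KosT is produced and active.
Diaminopimelate is present, so SibT is inactive.
Malonate is absent, so DovM is active.
With repressor DovM bound, *sovG* is not transcribed.
So SovG is not produced.
Required activator SovG is absent, so *yilE* is not transcribed.
So YilE is not produced.
With no repressor bound, *holF* is transcribed.

ON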